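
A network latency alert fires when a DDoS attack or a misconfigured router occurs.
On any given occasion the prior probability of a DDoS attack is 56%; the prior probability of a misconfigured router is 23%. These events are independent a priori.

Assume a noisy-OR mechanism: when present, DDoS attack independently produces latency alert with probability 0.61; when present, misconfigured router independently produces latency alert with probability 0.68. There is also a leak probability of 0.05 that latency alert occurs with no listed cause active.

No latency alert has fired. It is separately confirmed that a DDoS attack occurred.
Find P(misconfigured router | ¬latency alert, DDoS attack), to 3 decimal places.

Under noisy-OR, P(latency alert | causes) = 1 − (1−0.05)·∏(1−qᵢ) over the active causes.
P(¬latency alert | DDoS attack) = 0.3705*0.77 + 0.11856*0.23 = 0.285285 + 0.027269 = 0.312554
Of this, 0.027269 comes from 0.11856*0.23 (the misconfigured router=true cases).
So P(misconfigured router | ¬latency alert, DDoS attack) = 0.027269/0.312554 ≈ 0.087.

P(misconfigured router | ¬latency alert, DDoS attack) ≈ 0.087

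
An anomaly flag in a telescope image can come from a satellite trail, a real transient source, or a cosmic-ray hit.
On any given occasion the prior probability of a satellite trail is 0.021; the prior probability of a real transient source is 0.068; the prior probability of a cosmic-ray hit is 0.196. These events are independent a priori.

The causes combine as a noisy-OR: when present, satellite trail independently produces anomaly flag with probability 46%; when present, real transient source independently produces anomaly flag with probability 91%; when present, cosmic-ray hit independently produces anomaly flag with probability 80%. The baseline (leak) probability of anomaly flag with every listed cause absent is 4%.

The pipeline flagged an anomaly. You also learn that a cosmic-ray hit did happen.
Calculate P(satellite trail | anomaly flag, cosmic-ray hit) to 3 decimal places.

P(satellite trail | anomaly flag, cosmic-ray hit) ≈ 0.023

Under noisy-OR, P(anomaly flag | causes) = 1 − (1−0.04)·∏(1−qᵢ) over the active causes.
Enumerate the 4 (satellite trail, real transient source) configurations and weight by the priors:
  P(anomaly flag | cosmic-ray hit) = 0.808·0.979·0.932 + 0.98272·0.979·0.068 + 0.89632·0.021·0.932 + 0.990669·0.021·0.068
        = 0.737242 + 0.065422 + 0.017543 + 0.001415 = 0.821622
Keeping only the satellite trail-present terms gives 0.018958, so
  P(satellite trail | anomaly flag, cosmic-ray hit) = 0.018958 / 0.821622 ≈ 0.023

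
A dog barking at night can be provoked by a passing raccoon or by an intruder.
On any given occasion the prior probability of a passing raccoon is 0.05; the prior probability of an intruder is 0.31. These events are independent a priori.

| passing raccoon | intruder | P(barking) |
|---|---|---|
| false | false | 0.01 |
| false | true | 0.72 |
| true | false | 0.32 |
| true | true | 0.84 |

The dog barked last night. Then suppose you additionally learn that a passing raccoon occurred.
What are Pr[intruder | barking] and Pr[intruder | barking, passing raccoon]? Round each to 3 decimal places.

Pr[intruder | barking] ≈ 0.927; Pr[intruder | barking, passing raccoon] ≈ 0.541

For the numerator, keep only intruder=true terms: 0.212040 + 0.013020 = 0.225060
Normalizer over all consistent configurations: 0.01·0.95·0.69 + 0.72·0.95·0.31 + 0.32·0.05·0.69 + 0.84·0.05·0.31 = 0.242655
Posterior = 0.225060 / 0.242655 ≈ 0.927

Now also conditioning on passing raccoon=true:
P(barking | passing raccoon) = 0.32·0.69 + 0.84·0.31 = 0.220800 + 0.260400 = 0.481200
The intruder-present share is 0.84·0.31 = 0.260400.
So P(intruder | barking, passing raccoon) = 0.260400/0.481200 ≈ 0.541.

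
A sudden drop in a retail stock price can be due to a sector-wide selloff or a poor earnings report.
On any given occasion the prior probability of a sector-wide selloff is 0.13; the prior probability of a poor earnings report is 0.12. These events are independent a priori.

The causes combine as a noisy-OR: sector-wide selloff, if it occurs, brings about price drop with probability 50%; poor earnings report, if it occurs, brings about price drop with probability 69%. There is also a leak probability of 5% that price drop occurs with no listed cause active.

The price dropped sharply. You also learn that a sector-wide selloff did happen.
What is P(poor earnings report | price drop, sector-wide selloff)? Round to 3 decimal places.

P(poor earnings report | price drop, sector-wide selloff) ≈ 0.181

Under noisy-OR, P(price drop | causes) = 1 − (1−0.05)·∏(1−qᵢ) over the active causes.
P(price drop | sector-wide selloff) = 0.525·0.88 + 0.85275·0.12 = 0.462000 + 0.102330 = 0.564330
Of this, 0.102330 comes from 0.85275·0.12 (the poor earnings report=true cases).
Hence the posterior is 0.102330/0.564330 ≈ 0.181.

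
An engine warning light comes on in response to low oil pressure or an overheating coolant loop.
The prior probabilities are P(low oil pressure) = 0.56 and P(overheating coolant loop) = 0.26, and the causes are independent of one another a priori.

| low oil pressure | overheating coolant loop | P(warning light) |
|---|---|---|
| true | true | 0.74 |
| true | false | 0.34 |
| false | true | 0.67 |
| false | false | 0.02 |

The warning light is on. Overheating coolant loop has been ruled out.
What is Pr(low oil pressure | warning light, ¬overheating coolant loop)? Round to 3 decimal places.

P(warning light | ¬overheating coolant loop) = 0.02×0.44 + 0.34×0.56 = 0.008800 + 0.190400 = 0.199200
Restricting to configurations with low oil pressure present: 0.34×0.56 = 0.190400.
Hence the posterior is 0.190400/0.199200 ≈ 0.956.

Pr(low oil pressure | warning light, ¬overheating coolant loop) ≈ 0.956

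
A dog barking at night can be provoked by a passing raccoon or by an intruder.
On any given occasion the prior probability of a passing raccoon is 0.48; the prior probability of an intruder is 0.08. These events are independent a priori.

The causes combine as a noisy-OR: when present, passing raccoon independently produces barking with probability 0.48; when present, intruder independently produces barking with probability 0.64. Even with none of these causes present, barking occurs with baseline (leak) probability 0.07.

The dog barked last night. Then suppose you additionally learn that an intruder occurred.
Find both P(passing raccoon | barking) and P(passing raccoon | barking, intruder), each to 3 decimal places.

Under noisy-OR, P(barking | causes) = 1 − (1−0.07)·∏(1−qᵢ) over the active causes.
P(barking) = 0.07*0.52*0.92 + 0.6652*0.52*0.08 + 0.5164*0.48*0.92 + 0.825904*0.48*0.08 = 0.033488 + 0.027672 + 0.228042 + 0.031715 = 0.320917
Of this, 0.259757 comes from 0.228042 + 0.031715 (the passing raccoon=true cases).
So P(passing raccoon | barking) = 0.259757/0.320917 ≈ 0.809.

With the extra evidence:
By total probability over both values of passing raccoon:
  P(barking | intruder) = 0.6652*0.52 + 0.825904*0.48
        = 0.345904 + 0.396434 = 0.742338
Configurations with passing raccoon contribute 0.396434, so
  P(passing raccoon | barking, intruder) = 0.396434 / 0.742338 ≈ 0.534
Conditioning on intruder lowers the posterior on passing raccoon: the classic explaining-away effect in a common-effect structure.

P(passing raccoon | barking) ≈ 0.809; P(passing raccoon | barking, intruder) ≈ 0.534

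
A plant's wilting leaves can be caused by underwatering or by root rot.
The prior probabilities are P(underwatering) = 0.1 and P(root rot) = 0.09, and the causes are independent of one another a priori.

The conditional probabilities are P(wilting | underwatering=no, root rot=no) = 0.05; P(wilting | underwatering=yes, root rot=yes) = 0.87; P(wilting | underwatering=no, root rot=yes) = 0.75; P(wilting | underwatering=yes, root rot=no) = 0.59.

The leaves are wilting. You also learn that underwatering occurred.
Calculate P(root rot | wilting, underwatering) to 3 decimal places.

P(root rot | wilting, underwatering) ≈ 0.127

Numerator (weight on configurations with root rot): 0.87×0.09 = 0.078300
The normalizing constant is 0.59×0.91 + 0.87×0.09 = 0.615200
P(root rot | wilting, underwatering) = 0.078300/0.615200 ≈ 0.127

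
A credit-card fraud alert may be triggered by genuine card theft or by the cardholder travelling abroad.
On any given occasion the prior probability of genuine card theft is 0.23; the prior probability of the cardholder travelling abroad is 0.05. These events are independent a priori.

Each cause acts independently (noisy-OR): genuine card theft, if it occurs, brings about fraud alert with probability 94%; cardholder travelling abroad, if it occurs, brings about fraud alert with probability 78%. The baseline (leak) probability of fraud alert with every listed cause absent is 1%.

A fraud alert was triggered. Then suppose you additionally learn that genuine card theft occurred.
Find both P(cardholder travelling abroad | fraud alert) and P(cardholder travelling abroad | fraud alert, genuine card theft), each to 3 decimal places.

P(cardholder travelling abroad | fraud alert) ≈ 0.163; P(cardholder travelling abroad | fraud alert, genuine card theft) ≈ 0.052

Under noisy-OR, P(fraud alert | causes) = 1 − (1−0.01)·∏(1−qᵢ) over the active causes.
For the numerator, keep only cardholder travelling abroad=true terms: 0.030115 + 0.011350 = 0.041465
The normalizing constant is 0.01·0.77·0.95 + 0.7822·0.77·0.05 + 0.9406·0.23·0.95 + 0.986932·0.23·0.05 = 0.254301
P(cardholder travelling abroad | fraud alert) = 0.041465/0.254301 ≈ 0.163

Now also conditioning on genuine card theft=true:
P(fraud alert | genuine card theft) = 0.9406×0.95 + 0.986932×0.05 = 0.893570 + 0.049347 = 0.942917
The cardholder travelling abroad-present share is 0.986932×0.05 = 0.049347.
P(cardholder travelling abroad | fraud alert, genuine card theft) = 0.049347 / 0.942917 ≈ 0.052
Conditioning on genuine card theft lowers the posterior on cardholder travelling abroad: the classic explaining-away effect in a common-effect structure.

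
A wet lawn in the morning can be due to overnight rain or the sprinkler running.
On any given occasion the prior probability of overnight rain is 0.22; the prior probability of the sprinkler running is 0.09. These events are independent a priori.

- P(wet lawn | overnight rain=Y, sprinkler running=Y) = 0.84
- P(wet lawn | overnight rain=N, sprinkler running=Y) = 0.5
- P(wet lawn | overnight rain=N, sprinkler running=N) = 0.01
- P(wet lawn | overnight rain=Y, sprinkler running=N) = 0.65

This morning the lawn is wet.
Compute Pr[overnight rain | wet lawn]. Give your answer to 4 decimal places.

Weight on overnight rain=true, given the evidence: 0.130130 + 0.016632 = 0.146762
The normalizing constant is 0.01×0.78×0.91 + 0.5×0.78×0.09 + 0.65×0.22×0.91 + 0.84×0.22×0.09 = 0.188960
Posterior = 0.146762 / 0.188960 ≈ 0.7767

Pr[overnight rain | wet lawn] ≈ 0.7767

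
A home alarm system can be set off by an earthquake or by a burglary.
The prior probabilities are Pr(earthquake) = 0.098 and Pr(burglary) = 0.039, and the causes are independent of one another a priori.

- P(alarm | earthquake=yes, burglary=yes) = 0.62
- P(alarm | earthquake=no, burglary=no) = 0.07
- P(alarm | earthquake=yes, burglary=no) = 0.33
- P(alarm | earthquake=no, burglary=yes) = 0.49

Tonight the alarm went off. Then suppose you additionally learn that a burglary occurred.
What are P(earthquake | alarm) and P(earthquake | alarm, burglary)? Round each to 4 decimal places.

P(earthquake | alarm) ≈ 0.3004; P(earthquake | alarm, burglary) ≈ 0.1209

P(alarm) = 0.07*0.902*0.961 + 0.49*0.902*0.039 + 0.33*0.098*0.961 + 0.62*0.098*0.039 = 0.060678 + 0.017237 + 0.031079 + 0.002370 = 0.111364
The earthquake-present share is 0.031079 + 0.002370 = 0.033449.
So P(earthquake | alarm) = 0.033449/0.111364 ≈ 0.3004.

With the extra evidence:
P(alarm | burglary) = 0.49×0.902 + 0.62×0.098 = 0.441980 + 0.060760 = 0.502740
Restricting to configurations with earthquake present: 0.62×0.098 = 0.060760.
P(earthquake | alarm, burglary) = 0.060760 / 0.502740 ≈ 0.1209
— burglary explains away the evidence for earthquake.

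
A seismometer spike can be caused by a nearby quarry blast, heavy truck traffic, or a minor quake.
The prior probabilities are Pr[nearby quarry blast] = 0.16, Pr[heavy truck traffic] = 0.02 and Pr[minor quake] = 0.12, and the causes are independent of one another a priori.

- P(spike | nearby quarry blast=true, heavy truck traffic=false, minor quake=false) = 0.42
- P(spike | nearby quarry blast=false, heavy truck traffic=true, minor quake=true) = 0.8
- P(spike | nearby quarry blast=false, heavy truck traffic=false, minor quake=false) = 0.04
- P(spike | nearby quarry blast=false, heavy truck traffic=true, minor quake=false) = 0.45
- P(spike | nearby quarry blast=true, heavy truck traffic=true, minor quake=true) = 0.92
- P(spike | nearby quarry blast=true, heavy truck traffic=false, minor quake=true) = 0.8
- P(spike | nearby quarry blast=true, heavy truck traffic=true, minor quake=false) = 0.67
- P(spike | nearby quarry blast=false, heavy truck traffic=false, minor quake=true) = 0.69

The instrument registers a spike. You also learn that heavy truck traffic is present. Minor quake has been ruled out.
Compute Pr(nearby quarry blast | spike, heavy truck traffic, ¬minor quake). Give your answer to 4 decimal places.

Pr(nearby quarry blast | spike, heavy truck traffic, ¬minor quake) ≈ 0.2209

P(spike | heavy truck traffic, ¬minor quake) = 0.45*0.84 + 0.67*0.16 = 0.378000 + 0.107200 = 0.485200
Restricting to configurations with nearby quarry blast present: 0.67*0.16 = 0.107200.
Hence the posterior is 0.107200/0.485200 ≈ 0.2209.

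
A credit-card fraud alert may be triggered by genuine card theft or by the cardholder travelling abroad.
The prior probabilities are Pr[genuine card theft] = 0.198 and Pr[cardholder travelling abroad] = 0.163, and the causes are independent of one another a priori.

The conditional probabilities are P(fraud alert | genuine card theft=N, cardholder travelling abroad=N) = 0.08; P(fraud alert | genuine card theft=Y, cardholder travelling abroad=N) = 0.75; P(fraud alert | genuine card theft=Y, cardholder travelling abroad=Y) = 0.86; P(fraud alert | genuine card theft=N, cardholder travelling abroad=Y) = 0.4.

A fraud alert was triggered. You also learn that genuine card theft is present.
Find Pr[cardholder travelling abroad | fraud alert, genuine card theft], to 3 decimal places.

Pr[cardholder travelling abroad | fraud alert, genuine card theft] ≈ 0.183

Enumerate both values of cardholder travelling abroad and weight by the priors:
  P(fraud alert | genuine card theft) = 0.75*0.837 + 0.86*0.163
        = 0.627750 + 0.140180 = 0.767930
Keeping only the cardholder travelling abroad-present terms gives 0.140180, so
  P(cardholder travelling abroad | fraud alert, genuine card theft) = 0.140180 / 0.767930 ≈ 0.183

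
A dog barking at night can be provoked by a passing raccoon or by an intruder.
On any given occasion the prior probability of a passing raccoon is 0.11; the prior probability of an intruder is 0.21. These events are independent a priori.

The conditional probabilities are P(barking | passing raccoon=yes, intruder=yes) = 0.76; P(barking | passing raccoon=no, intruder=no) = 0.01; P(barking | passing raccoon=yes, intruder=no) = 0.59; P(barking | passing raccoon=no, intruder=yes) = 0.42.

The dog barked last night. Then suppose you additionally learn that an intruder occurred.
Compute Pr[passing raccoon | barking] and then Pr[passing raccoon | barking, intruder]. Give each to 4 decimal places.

P(barking) = 0.01*0.89*0.79 + 0.42*0.89*0.21 + 0.59*0.11*0.79 + 0.76*0.11*0.21 = 0.007031 + 0.078498 + 0.051271 + 0.017556 = 0.154356
The passing raccoon-present share is 0.051271 + 0.017556 = 0.068827.
P(passing raccoon | barking) = 0.068827 / 0.154356 ≈ 0.4459

With the extra evidence:
By total probability over both values of passing raccoon:
  P(barking | intruder) = 0.42·0.89 + 0.76·0.11
        = 0.373800 + 0.083600 = 0.457400
Configurations with passing raccoon contribute 0.083600, so
  P(passing raccoon | barking, intruder) = 0.083600 / 0.457400 ≈ 0.1828
— intruder explains away the evidence for passing raccoon.

Pr[passing raccoon | barking] ≈ 0.4459; Pr[passing raccoon | barking, intruder] ≈ 0.1828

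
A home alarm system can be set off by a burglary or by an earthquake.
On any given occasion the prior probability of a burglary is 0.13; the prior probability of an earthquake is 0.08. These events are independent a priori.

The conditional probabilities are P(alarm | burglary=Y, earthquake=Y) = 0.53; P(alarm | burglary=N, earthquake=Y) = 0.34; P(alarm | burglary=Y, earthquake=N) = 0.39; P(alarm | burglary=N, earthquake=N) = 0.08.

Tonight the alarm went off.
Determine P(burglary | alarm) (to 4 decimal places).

Enumerate the 4 (burglary, earthquake) configurations and weight by the priors:
  P(alarm) = 0.08*0.87*0.92 + 0.34*0.87*0.08 + 0.39*0.13*0.92 + 0.53*0.13*0.08
        = 0.064032 + 0.023664 + 0.046644 + 0.005512 = 0.139852
The terms with burglary present sum to 0.052156, so
  P(burglary | alarm) = 0.052156 / 0.139852 ≈ 0.3729

P(burglary | alarm) ≈ 0.3729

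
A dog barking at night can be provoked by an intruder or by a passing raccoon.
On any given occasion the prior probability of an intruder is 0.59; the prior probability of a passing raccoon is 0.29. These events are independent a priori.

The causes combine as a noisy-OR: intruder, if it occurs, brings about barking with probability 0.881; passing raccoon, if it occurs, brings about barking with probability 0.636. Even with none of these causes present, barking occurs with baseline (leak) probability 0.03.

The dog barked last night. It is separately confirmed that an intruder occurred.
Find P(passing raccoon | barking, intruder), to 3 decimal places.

Under noisy-OR, P(barking | causes) = 1 − (1−0.03)·∏(1−qᵢ) over the active causes.
Sum P(barking|·) weighted by the priors over both values of passing raccoon:
  P(barking | intruder) = 0.88457*0.71 + 0.957983*0.29
        = 0.628045 + 0.277815 = 0.905860
Configurations with passing raccoon contribute 0.277815, so
  P(passing raccoon | barking, intruder) = 0.277815 / 0.905860 ≈ 0.307

P(passing raccoon | barking, intruder) ≈ 0.307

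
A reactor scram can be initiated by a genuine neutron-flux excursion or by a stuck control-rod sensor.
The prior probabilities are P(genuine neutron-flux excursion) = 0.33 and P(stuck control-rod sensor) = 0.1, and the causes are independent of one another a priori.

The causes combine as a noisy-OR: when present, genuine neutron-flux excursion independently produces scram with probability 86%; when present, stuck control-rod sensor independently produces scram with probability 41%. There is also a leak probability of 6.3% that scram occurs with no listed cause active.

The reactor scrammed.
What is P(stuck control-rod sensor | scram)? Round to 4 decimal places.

P(stuck control-rod sensor | scram) ≈ 0.1695

Under noisy-OR, P(scram | causes) = 1 − (1−0.063)·∏(1−qᵢ) over the active causes.
Sum P(scram|·) weighted by the priors over the 4 (genuine neutron-flux excursion, stuck control-rod sensor) configurations:
  P(scram) = 0.063×0.67×0.9 + 0.44717×0.67×0.1 + 0.86882×0.33×0.9 + 0.922604×0.33×0.1
        = 0.037989 + 0.029960 + 0.258040 + 0.030446 = 0.356435
The terms with stuck control-rod sensor present sum to 0.060406, so
  P(stuck control-rod sensor | scram) = 0.060406 / 0.356435 ≈ 0.1695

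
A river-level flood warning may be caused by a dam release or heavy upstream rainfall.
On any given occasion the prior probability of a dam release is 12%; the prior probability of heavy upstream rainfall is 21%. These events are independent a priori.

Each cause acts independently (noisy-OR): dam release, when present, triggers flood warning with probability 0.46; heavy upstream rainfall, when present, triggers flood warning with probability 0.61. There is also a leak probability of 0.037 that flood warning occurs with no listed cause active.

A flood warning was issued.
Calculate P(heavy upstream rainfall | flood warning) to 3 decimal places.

P(heavy upstream rainfall | flood warning) ≈ 0.655

Under noisy-OR, P(flood warning | causes) = 1 − (1−0.037)·∏(1−qᵢ) over the active causes.
P(flood warning) = 0.037×0.88×0.79 + 0.62443×0.88×0.21 + 0.47998×0.12×0.79 + 0.797192×0.12×0.21 = 0.025722 + 0.115395 + 0.045502 + 0.020089 = 0.206708
Restricting to configurations with heavy upstream rainfall present: 0.115395 + 0.020089 = 0.135484.
So P(heavy upstream rainfall | flood warning) = 0.135484/0.206708 ≈ 0.655.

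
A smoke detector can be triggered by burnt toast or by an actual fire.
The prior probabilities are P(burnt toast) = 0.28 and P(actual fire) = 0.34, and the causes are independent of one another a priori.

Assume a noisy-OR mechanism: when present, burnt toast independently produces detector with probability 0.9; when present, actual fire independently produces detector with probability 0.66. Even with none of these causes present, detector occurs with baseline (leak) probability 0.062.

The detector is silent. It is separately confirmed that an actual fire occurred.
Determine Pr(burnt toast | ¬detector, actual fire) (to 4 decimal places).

Pr(burnt toast | ¬detector, actual fire) ≈ 0.0374

Under noisy-OR, P(detector | causes) = 1 − (1−0.062)·∏(1−qᵢ) over the active causes.
By total probability over both values of burnt toast:
  P(¬detector | actual fire) = 0.31892*0.72 + 0.031892*0.28
        = 0.229622 + 0.008930 = 0.238552
Keeping only the burnt toast-present terms gives 0.008930, so
  P(burnt toast | ¬detector, actual fire) = 0.008930 / 0.238552 ≈ 0.0374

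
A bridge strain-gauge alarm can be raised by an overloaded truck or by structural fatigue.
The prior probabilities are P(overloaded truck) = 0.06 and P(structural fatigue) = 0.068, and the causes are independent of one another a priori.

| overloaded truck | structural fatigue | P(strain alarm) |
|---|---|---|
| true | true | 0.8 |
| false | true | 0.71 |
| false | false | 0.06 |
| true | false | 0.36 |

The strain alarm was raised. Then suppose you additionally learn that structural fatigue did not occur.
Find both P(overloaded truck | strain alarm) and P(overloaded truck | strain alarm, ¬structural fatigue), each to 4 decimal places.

P(overloaded truck | strain alarm) ≈ 0.1928; P(overloaded truck | strain alarm, ¬structural fatigue) ≈ 0.2769

P(strain alarm) = 0.06×0.94×0.932 + 0.71×0.94×0.068 + 0.36×0.06×0.932 + 0.8×0.06×0.068 = 0.052565 + 0.045383 + 0.020131 + 0.003264 = 0.121343
Restricting to configurations with overloaded truck present: 0.020131 + 0.003264 = 0.023395.
Hence the posterior is 0.023395/0.121343 ≈ 0.1928.

Now condition on the additional information:
Sum P(strain alarm|·) weighted by the priors over both values of overloaded truck:
  P(strain alarm | ¬structural fatigue) = 0.06·0.94 + 0.36·0.06
        = 0.056400 + 0.021600 = 0.078000
The terms with overloaded truck present sum to 0.021600, so
  P(overloaded truck | strain alarm, ¬structural fatigue) = 0.021600 / 0.078000 ≈ 0.2769
With structural fatigue excluded, overloaded truck must carry more of the explanatory weight for the strain alarm.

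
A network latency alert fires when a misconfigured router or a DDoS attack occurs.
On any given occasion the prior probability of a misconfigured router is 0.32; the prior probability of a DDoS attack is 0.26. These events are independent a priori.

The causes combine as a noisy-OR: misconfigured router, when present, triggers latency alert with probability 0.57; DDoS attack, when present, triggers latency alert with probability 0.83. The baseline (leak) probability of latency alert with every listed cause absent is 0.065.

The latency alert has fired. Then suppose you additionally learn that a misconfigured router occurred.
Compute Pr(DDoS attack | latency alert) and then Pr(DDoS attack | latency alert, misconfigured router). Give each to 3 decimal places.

Pr(DDoS attack | latency alert) ≈ 0.565; Pr(DDoS attack | latency alert, misconfigured router) ≈ 0.354

Under noisy-OR, P(latency alert | causes) = 1 − (1−0.065)·∏(1−qᵢ) over the active causes.
P(latency alert) = 0.065×0.68×0.74 + 0.84105×0.68×0.26 + 0.59795×0.32×0.74 + 0.931651×0.32×0.26 = 0.032708 + 0.148698 + 0.141595 + 0.077513 = 0.400514
The DDoS attack-present share is 0.148698 + 0.077513 = 0.226211.
P(DDoS attack | latency alert) = 0.226211 / 0.400514 ≈ 0.565

Now condition on the additional information:
Weight on DDoS attack=true, given the evidence: 0.931651*0.26 = 0.242229
Normalizer over all consistent configurations: 0.59795*0.74 + 0.931651*0.26 = 0.684712
P(DDoS attack | latency alert, misconfigured router) = 0.242229/0.684712 ≈ 0.354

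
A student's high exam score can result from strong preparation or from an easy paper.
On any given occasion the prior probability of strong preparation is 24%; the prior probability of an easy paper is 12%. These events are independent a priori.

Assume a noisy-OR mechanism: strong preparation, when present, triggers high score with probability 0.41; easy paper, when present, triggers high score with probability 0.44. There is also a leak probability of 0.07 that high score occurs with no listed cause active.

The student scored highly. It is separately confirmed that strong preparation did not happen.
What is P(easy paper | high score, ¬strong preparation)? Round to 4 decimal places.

Under noisy-OR, P(high score | causes) = 1 − (1−0.07)·∏(1−qᵢ) over the active causes.
P(high score | ¬strong preparation) = 0.07×0.88 + 0.4792×0.12 = 0.061600 + 0.057504 = 0.119104
Restricting to configurations with easy paper present: 0.4792×0.12 = 0.057504.
P(easy paper | high score, ¬strong preparation) = 0.057504 / 0.119104 ≈ 0.4828

P(easy paper | high score, ¬strong preparation) ≈ 0.4828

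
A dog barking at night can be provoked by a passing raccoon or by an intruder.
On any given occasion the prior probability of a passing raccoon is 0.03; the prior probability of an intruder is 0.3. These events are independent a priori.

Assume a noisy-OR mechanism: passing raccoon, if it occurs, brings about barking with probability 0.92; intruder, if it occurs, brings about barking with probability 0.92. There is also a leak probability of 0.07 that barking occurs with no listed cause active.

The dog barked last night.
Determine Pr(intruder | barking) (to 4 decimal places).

Under noisy-OR, P(barking | causes) = 1 − (1−0.07)·∏(1−qᵢ) over the active causes.
P(barking) = 0.07*0.97*0.7 + 0.9256*0.97*0.3 + 0.9256*0.03*0.7 + 0.994048*0.03*0.3 = 0.047530 + 0.269350 + 0.019438 + 0.008946 = 0.345264
The intruder-present share is 0.269350 + 0.008946 = 0.278296.
Hence the posterior is 0.278296/0.345264 ≈ 0.8060.

Pr(intruder | barking) ≈ 0.8060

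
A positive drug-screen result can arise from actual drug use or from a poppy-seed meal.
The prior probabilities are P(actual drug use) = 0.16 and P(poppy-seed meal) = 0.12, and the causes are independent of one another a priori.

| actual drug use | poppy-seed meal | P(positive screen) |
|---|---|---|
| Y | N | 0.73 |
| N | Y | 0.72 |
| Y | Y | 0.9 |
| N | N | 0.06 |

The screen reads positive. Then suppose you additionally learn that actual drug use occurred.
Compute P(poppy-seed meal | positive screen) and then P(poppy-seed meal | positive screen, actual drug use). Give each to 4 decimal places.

Weight on poppy-seed meal=true, given the evidence: 0.072576 + 0.017280 = 0.089856
Normalizer over all consistent configurations: 0.06*0.84*0.88 + 0.72*0.84*0.12 + 0.73*0.16*0.88 + 0.9*0.16*0.12 = 0.236992
P(poppy-seed meal | positive screen) = 0.089856/0.236992 ≈ 0.3792

With the extra evidence:
P(positive screen | actual drug use) = 0.73·0.88 + 0.9·0.12 = 0.642400 + 0.108000 = 0.750400
Restricting to configurations with poppy-seed meal present: 0.9·0.12 = 0.108000.
P(poppy-seed meal | positive screen, actual drug use) = 0.108000 / 0.750400 ≈ 0.1439

P(poppy-seed meal | positive screen) ≈ 0.3792; P(poppy-seed meal | positive screen, actual drug use) ≈ 0.1439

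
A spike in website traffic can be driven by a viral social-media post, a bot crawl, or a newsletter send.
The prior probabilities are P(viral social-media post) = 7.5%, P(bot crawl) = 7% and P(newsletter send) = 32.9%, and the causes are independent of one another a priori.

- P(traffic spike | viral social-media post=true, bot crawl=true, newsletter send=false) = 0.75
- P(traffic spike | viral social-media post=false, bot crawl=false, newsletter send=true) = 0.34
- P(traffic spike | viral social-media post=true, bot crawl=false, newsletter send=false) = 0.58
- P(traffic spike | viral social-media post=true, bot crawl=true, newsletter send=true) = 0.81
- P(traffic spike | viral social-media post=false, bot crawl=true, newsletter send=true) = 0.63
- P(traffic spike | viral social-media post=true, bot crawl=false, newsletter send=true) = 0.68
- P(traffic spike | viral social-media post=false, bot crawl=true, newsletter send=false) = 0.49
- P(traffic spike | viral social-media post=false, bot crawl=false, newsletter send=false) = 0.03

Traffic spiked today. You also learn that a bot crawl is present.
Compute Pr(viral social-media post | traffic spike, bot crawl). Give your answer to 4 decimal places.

Pr(viral social-media post | traffic spike, bot crawl) ≈ 0.1043

Enumerate the 4 (viral social-media post, newsletter send) configurations and weight by the priors:
  P(traffic spike | bot crawl) = 0.49*0.925*0.671 + 0.63*0.925*0.329 + 0.75*0.075*0.671 + 0.81*0.075*0.329
        = 0.304131 + 0.191725 + 0.037744 + 0.019987 = 0.553587
Keeping only the viral social-media post-present terms gives 0.057731, so
  P(viral social-media post | traffic spike, bot crawl) = 0.057731 / 0.553587 ≈ 0.1043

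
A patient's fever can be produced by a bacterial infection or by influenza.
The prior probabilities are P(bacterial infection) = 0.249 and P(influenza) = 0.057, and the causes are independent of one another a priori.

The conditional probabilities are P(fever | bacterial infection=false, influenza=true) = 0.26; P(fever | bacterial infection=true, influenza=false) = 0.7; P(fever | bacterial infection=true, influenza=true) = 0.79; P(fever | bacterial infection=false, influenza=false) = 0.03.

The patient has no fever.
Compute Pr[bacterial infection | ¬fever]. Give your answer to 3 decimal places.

Pr[bacterial infection | ¬fever] ≈ 0.093

P(¬fever) = 0.97·0.751·0.943 + 0.74·0.751·0.057 + 0.3·0.249·0.943 + 0.21·0.249·0.057 = 0.686947 + 0.031677 + 0.070442 + 0.002981 = 0.792047
The bacterial infection-present share is 0.070442 + 0.002981 = 0.073423.
So P(bacterial infection | ¬fever) = 0.073423/0.792047 ≈ 0.093.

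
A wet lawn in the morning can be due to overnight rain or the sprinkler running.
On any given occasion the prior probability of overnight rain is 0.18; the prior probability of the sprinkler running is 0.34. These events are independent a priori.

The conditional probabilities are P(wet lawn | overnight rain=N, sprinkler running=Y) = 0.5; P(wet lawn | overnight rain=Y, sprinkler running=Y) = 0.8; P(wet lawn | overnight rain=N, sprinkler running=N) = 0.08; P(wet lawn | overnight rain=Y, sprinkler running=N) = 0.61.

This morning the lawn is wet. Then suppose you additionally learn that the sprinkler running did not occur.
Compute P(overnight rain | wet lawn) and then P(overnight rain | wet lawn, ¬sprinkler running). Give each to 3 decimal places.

P(overnight rain | wet lawn) ≈ 0.399; P(overnight rain | wet lawn, ¬sprinkler running) ≈ 0.626

Weight on overnight rain=true, given the evidence: 0.072468 + 0.048960 = 0.121428
Denominator P(wet lawn): 0.08×0.82×0.66 + 0.5×0.82×0.34 + 0.61×0.18×0.66 + 0.8×0.18×0.34 = 0.304124
Posterior = 0.121428 / 0.304124 ≈ 0.399

Now condition on the additional information:
Enumerate both values of overnight rain and weight by the priors:
  P(wet lawn | ¬sprinkler running) = 0.08*0.82 + 0.61*0.18
        = 0.065600 + 0.109800 = 0.175400
Configurations with overnight rain contribute 0.109800, so
  P(overnight rain | wet lawn, ¬sprinkler running) = 0.109800 / 0.175400 ≈ 0.626
With sprinkler running excluded, overnight rain must carry more of the explanatory weight for the wet lawn.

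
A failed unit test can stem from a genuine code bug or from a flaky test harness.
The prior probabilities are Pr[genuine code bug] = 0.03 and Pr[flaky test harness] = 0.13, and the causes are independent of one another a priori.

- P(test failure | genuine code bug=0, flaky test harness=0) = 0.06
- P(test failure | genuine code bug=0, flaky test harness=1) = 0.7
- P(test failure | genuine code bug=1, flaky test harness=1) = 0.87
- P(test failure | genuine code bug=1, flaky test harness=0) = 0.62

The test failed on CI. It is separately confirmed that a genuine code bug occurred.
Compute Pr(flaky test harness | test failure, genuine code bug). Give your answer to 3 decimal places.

Pr(flaky test harness | test failure, genuine code bug) ≈ 0.173

For the numerator, keep only flaky test harness=true terms: 0.87*0.13 = 0.113100
Normalizer over all consistent configurations: 0.62*0.87 + 0.87*0.13 = 0.652500
P(flaky test harness | test failure, genuine code bug) = 0.113100/0.652500 ≈ 0.173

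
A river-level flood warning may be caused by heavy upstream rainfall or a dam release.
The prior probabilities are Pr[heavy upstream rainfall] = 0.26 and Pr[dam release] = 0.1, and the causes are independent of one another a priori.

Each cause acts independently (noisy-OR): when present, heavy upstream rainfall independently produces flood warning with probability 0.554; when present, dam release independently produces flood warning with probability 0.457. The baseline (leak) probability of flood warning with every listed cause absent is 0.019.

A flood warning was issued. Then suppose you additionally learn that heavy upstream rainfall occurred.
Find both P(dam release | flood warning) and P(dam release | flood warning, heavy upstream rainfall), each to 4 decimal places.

Under noisy-OR, P(flood warning | causes) = 1 − (1−0.019)·∏(1−qᵢ) over the active causes.
Enumerate the 4 (heavy upstream rainfall, dam release) configurations and weight by the priors:
  P(flood warning) = 0.019*0.74*0.9 + 0.467317*0.74*0.1 + 0.562474*0.26*0.9 + 0.762423*0.26*0.1
        = 0.012654 + 0.034581 + 0.131619 + 0.019823 = 0.198677
Keeping only the dam release-present terms gives 0.054404, so
  P(dam release | flood warning) = 0.054404 / 0.198677 ≈ 0.2738

With the extra evidence:
Sum P(flood warning|·) weighted by the priors over both values of dam release:
  P(flood warning | heavy upstream rainfall) = 0.562474·0.9 + 0.762423·0.1
        = 0.506227 + 0.076242 = 0.582469
The terms with dam release present sum to 0.076242, so
  P(dam release | flood warning, heavy upstream rainfall) = 0.076242 / 0.582469 ≈ 0.1309
Conditioning on heavy upstream rainfall lowers the posterior on dam release: the classic explaining-away effect in a common-effect structure.

P(dam release | flood warning) ≈ 0.2738; P(dam release | flood warning, heavy upstream rainfall) ≈ 0.1309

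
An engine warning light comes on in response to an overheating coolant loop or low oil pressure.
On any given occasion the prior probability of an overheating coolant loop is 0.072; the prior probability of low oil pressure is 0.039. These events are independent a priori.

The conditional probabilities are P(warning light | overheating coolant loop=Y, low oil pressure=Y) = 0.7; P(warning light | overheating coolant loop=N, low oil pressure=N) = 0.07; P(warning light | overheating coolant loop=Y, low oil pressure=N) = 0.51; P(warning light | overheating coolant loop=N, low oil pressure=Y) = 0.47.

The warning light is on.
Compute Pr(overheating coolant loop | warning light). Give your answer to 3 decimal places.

Pr(overheating coolant loop | warning light) ≈ 0.319

Numerator (weight on configurations with overheating coolant loop): 0.035288 + 0.001966 = 0.037254
Normalizer over all consistent configurations: 0.07*0.928*0.961 + 0.47*0.928*0.039 + 0.51*0.072*0.961 + 0.7*0.072*0.039 = 0.116691
Posterior = 0.037254 / 0.116691 ≈ 0.319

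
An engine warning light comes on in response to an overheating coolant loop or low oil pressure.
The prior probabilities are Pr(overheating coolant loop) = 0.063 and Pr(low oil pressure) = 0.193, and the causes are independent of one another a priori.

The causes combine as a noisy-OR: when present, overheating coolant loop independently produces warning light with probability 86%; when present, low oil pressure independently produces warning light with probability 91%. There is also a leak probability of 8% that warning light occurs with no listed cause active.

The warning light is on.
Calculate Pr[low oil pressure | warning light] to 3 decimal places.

Under noisy-OR, P(warning light | causes) = 1 − (1−0.08)·∏(1−qᵢ) over the active causes.
Sum P(warning light|·) weighted by the priors over the 4 (overheating coolant loop, low oil pressure) configurations:
  P(warning light) = 0.08·0.937·0.807 + 0.9172·0.937·0.193 + 0.8712·0.063·0.807 + 0.988408·0.063·0.193
        = 0.060493 + 0.165867 + 0.044293 + 0.012018 = 0.282671
The terms with low oil pressure present sum to 0.177885, so
  P(low oil pressure | warning light) = 0.177885 / 0.282671 ≈ 0.629

Pr[low oil pressure | warning light] ≈ 0.629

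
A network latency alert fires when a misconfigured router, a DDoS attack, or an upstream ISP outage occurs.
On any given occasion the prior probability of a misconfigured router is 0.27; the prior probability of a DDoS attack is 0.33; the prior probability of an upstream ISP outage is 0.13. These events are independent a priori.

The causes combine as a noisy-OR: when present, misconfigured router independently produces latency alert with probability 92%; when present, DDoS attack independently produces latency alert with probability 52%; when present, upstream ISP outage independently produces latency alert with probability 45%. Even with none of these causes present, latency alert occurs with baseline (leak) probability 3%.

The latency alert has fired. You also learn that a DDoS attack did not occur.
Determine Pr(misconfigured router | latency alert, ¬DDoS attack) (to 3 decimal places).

Pr(misconfigured router | latency alert, ¬DDoS attack) ≈ 0.798

Under noisy-OR, P(latency alert | causes) = 1 − (1−0.03)·∏(1−qᵢ) over the active causes.
Enumerate the 4 (misconfigured router, upstream ISP outage) configurations and weight by the priors:
  P(latency alert | ¬DDoS attack) = 0.03×0.73×0.87 + 0.4665×0.73×0.13 + 0.9224×0.27×0.87 + 0.95732×0.27×0.13
        = 0.019053 + 0.044271 + 0.216672 + 0.033602 = 0.313598
Configurations with misconfigured router contribute 0.250274, so
  P(misconfigured router | latency alert, ¬DDoS attack) = 0.250274 / 0.313598 ≈ 0.798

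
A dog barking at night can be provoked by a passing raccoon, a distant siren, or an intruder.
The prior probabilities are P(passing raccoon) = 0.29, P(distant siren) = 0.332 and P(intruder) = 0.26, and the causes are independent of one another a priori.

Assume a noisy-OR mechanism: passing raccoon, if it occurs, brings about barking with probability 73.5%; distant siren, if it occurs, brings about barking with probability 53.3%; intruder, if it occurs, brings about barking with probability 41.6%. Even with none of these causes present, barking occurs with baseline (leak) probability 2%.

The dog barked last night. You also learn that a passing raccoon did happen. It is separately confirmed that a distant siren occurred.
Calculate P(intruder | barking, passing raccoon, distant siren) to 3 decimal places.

P(intruder | barking, passing raccoon, distant siren) ≈ 0.271

Under noisy-OR, P(barking | causes) = 1 − (1−0.02)·∏(1−qᵢ) over the active causes.
Enumerate both values of intruder and weight by the priors:
  P(barking | passing raccoon, distant siren) = 0.87872*0.74 + 0.929173*0.26
        = 0.650253 + 0.241585 = 0.891838
The terms with intruder present sum to 0.241585, so
  P(intruder | barking, passing raccoon, distant siren) = 0.241585 / 0.891838 ≈ 0.271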